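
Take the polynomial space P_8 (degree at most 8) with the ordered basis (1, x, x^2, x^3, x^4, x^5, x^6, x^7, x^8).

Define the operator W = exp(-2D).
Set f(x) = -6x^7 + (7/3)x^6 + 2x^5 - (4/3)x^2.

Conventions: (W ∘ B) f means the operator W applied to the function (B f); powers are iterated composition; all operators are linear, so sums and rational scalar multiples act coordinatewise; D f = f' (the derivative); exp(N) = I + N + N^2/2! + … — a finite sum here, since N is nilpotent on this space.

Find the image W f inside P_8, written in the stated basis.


the result is g(x) = -6x^7 + (259/3)x^6 - 530x^5 + 1800x^4 - (10960/3)x^3 + (13292/3)x^2 - (8912/3)x + 848

order-1 term: 84x^6 - 28x^5 - 20x^4 + (16/3)x
order-2 term: -504x^5 + 140x^4 + 80x^3 - 16/3
order-3 term: 1680x^4 - (1120/3)x^3 - 160x^2
order-4 term: -3360x^3 + 560x^2 + 160x
order-5 term: 4032x^2 - 448x - 64
order-6 term: -2688x + 448/3
order-7 term: 768
the series for exp(-2D) f terminates at order 7
exp(-2D) f = -6x^7 + (259/3)x^6 - 530x^5 + 1800x^4 - (10960/3)x^3 + (13292/3)x^2 - (8912/3)x + 848


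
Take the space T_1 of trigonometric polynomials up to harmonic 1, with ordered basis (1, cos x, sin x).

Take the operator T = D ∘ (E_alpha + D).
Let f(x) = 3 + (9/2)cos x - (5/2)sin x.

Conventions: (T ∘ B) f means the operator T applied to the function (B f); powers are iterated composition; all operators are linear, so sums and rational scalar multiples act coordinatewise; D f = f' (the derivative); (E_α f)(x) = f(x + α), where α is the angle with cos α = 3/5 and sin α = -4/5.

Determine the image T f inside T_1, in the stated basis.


E_alpha f = 3 + (47/10)cos x + (21/10)sin x
D f = -(5/2)cos x - (9/2)sin x
(E_alpha + D) f = 3 + (11/5)cos x - (12/5)sin x
D (E_alpha + D) f = -(12/5)cos x - (11/5)sin x

g(x) = -(12/5)cos x - (11/5)sin x


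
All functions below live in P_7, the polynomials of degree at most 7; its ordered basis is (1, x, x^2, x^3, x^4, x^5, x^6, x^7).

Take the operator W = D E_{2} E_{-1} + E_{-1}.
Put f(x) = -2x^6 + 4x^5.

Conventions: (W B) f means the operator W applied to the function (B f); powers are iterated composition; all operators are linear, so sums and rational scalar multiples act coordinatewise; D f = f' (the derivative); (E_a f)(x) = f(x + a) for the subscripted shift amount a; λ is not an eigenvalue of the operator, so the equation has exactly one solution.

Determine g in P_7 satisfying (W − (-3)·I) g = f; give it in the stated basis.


the image equals g(x) = -(1/2)x^6 + x^5 + (45/8)x^4 - (5/2)x^3 - (335/16)x^2 - (71/8)x + 627/64

write g with unknown coordinates in the stated basis and equate coefficients in (W − (-3)·I) g = f
solving from the highest basis element down gives g = -(1/2)x^6 + x^5 + (45/8)x^4 - (5/2)x^3 - (335/16)x^2 - (71/8)x + 627/64
check: W g = -(1/2)x^6 + x^5 - (135/8)x^4 + (15/2)x^3 + (1005/16)x^2 + (213/8)x - 1881/64
so W g − (-3)·g = -2x^6 + 4x^5 = f ✓


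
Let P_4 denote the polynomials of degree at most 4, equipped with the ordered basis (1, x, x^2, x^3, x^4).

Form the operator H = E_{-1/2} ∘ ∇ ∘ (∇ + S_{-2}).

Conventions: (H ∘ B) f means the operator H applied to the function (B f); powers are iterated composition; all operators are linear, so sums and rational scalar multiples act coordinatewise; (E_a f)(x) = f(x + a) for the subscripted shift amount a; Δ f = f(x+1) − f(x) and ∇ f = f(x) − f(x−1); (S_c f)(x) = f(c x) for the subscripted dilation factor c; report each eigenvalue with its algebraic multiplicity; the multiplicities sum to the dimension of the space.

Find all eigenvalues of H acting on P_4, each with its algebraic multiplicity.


λ = 0 (multiplicity 5)

image of 1: 0
image of x: -2
image of x^2: 8x - 6
image of x^3: -24x^2 + 54x - 35
image of x^4: 64x^3 - 180x^2 + 172x - 51
the matrix is upper triangular; its diagonal is (0, 0, 0, 0, 0)
for a triangular matrix the eigenvalues are the diagonal entries, with algebraic multiplicity their repetition count


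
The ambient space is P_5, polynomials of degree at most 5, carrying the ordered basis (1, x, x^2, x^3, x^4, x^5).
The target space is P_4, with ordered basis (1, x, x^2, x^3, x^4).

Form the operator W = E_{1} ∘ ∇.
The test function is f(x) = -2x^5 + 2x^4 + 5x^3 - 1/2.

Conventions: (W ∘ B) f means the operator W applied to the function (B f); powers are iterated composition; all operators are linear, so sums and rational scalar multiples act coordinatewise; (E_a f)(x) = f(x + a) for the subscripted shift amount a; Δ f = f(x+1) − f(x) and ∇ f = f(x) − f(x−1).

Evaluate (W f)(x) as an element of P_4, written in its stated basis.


g(x) = -10x^4 - 12x^3 + 7x^2 + 13x + 5

∇ f = -10x^4 + 28x^3 - 17x^2 + 3x + 1
E_{1} ∇ f = -10x^4 - 12x^3 + 7x^2 + 13x + 5


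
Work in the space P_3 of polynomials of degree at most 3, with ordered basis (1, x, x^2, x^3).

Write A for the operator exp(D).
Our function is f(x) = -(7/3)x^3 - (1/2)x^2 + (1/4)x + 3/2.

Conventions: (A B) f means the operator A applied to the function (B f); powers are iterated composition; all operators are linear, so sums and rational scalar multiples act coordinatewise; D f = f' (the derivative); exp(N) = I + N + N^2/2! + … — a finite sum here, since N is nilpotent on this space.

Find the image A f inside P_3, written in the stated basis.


order-1 term: -7x^2 - x + 1/4
order-2 term: -7x - 1/2
order-3 term: -7/3
the series for exp(D) f terminates at order 3
exp(D) f = -(7/3)x^3 - (15/2)x^2 - (31/4)x - 13/12

g(x) = -(7/3)x^3 - (15/2)x^2 - (31/4)x - 13/12


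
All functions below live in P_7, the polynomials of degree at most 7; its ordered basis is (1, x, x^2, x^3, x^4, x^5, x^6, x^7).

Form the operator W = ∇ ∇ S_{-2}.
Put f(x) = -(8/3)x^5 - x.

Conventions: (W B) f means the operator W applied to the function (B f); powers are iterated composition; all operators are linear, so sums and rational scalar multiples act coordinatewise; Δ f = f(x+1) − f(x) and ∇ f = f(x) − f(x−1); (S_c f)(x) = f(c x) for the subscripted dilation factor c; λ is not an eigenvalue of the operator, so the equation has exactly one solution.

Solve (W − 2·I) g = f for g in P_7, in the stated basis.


write g with unknown coordinates in the stated basis and equate coefficients in (W − 2·I) g = f
solving from the highest basis element down gives g = (4/3)x^5 - (1280/3)x^3 + 1280x^2 + (52483/6)x - 4480
check: W g = -(2560/3)x^3 + 2560x^2 + (52480/3)x - 8960
so W g − 2·g = -(8/3)x^5 - x = f ✓

the result is g(x) = (4/3)x^5 - (1280/3)x^3 + 1280x^2 + (52483/6)x - 4480


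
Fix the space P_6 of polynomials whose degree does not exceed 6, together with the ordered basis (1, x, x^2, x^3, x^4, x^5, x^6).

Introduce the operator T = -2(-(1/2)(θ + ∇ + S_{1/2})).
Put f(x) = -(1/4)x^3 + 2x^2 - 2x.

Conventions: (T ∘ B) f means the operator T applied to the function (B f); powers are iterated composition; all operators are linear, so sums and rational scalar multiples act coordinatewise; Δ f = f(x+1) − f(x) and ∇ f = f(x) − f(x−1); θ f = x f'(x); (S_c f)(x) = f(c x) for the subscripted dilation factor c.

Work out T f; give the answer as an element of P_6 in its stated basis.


g(x) = -(25/32)x^3 + (15/4)x^2 + (7/4)x - 17/4

θ f = -(3/4)x^3 + 4x^2 - 2x
∇ f = -(3/4)x^2 + (19/4)x - 17/4
S_{1/2} f = -(1/32)x^3 + (1/2)x^2 - x
(θ + ∇ + S_{1/2}) f = -(25/32)x^3 + (15/4)x^2 + (7/4)x - 17/4
(-(1/2)(θ + ∇ + S_{1/2})) f = (25/64)x^3 - (15/8)x^2 - (7/8)x + 17/8
(-2(-(1/2)(θ + ∇ + S_{1/2}))) f = -(25/32)x^3 + (15/4)x^2 + (7/4)x - 17/4


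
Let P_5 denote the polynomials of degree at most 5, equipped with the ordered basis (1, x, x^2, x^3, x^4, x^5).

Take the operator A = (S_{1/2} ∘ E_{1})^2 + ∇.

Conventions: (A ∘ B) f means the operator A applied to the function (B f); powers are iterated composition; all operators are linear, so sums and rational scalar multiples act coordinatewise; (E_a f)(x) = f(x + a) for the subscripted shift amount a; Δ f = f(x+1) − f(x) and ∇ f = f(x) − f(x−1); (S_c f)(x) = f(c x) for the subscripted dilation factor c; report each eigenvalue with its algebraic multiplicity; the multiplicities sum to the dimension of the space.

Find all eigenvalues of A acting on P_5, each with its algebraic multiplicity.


image of 1: 1
image of x: (1/4)x + 5/2
image of x^2: (1/16)x^2 + (11/4)x + 5/4
image of x^3: (1/64)x^3 + (105/32)x^2 - (21/16)x + 35/8
image of x^4: (1/256)x^4 + (131/32)x^3 - (165/32)x^2 + (59/8)x + 65/16
image of x^5: (1/1024)x^5 + (2575/512)x^4 - (1235/128)x^3 + (775/64)x^2 + (85/64)x + 275/32
the matrix is upper triangular; its diagonal is (1, 1/4, 1/16, 1/64, 1/256, 1/1024)
for a triangular matrix the eigenvalues are the diagonal entries, with algebraic multiplicity their repetition count

λ = 1/1024 (multiplicity 1), λ = 1/256 (multiplicity 1), λ = 1/64 (multiplicity 1), λ = 1/16 (multiplicity 1), λ = 1/4 (multiplicity 1), λ = 1 (multiplicity 1)


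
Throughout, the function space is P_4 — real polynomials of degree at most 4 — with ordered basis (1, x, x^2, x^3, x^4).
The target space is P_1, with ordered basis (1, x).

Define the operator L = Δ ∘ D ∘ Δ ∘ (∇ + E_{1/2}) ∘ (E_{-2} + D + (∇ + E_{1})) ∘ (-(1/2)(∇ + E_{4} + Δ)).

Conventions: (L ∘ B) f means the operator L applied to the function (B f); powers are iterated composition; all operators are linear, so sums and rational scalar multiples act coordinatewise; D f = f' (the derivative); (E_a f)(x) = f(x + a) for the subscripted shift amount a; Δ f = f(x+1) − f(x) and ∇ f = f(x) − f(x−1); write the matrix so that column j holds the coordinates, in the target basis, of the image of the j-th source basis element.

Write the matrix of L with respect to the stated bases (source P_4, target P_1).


the matrix is [[0, 0, 0, -6, -216]; [0, 0, 0, 0, -24]] (rows listed top to bottom)

image of 1: 0
image of x: 0
image of x^2: 0
image of x^3: -6
image of x^4: -24x - 216
each image's coordinates form column j of the matrix


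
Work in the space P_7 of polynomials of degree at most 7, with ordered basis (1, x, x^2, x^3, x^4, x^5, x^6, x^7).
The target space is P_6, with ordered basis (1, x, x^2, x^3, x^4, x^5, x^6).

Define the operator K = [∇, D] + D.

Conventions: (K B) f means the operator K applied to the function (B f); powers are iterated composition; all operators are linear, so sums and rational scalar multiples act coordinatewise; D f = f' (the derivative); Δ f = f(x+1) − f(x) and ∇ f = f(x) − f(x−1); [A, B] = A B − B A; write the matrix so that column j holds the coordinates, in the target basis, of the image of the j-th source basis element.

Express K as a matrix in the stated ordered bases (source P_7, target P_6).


the matrix is [[0, 1, 0, 0, 0, 0, 0, 0]; [0, 0, 2, 0, 0, 0, 0, 0]; [0, 0, 0, 3, 0, 0, 0, 0]; [0, 0, 0, 0, 4, 0, 0, 0]; [0, 0, 0, 0, 0, 5, 0, 0]; [0, 0, 0, 0, 0, 0, 6, 0]; [0, 0, 0, 0, 0, 0, 0, 7]] (rows listed top to bottom)

image of 1: 0
image of x: 1
image of x^2: 2x
image of x^3: 3x^2
image of x^4: 4x^3
image of x^5: 5x^4
image of x^6: 6x^5
image of x^7: 7x^6
each image's coordinates form column j of the matrix


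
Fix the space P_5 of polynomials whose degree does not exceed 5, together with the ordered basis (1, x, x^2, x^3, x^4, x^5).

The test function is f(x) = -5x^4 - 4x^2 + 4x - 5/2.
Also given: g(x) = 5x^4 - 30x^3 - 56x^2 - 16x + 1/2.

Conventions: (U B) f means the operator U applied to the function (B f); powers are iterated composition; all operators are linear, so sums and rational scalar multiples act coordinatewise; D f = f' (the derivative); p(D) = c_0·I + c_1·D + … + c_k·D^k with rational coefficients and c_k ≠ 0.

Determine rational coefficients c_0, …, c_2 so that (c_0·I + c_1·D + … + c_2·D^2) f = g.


D^0 f = -5x^4 - 4x^2 + 4x - 5/2
D^1 f = -20x^3 - 8x + 4
D^2 f = -60x^2 - 8
matching coefficients of g against c_0 f + c_1 Df + … from the top degree down determines the c_i
solution: c_0 = -1, c_1 = 3/2, c_2 = 1

c_0 = -1, c_1 = 3/2, c_2 = 1


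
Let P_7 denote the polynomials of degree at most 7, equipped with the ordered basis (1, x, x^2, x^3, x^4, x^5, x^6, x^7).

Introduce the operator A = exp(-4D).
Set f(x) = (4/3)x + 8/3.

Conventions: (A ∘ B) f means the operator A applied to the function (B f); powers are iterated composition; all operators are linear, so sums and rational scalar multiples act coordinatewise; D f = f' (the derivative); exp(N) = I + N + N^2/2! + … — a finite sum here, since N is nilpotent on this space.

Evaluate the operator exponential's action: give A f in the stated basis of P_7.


the image equals g(x) = (4/3)x - 8/3

order-1 term: -16/3
the series for exp(-4D) f terminates at order 1
exp(-4D) f = (4/3)x - 8/3


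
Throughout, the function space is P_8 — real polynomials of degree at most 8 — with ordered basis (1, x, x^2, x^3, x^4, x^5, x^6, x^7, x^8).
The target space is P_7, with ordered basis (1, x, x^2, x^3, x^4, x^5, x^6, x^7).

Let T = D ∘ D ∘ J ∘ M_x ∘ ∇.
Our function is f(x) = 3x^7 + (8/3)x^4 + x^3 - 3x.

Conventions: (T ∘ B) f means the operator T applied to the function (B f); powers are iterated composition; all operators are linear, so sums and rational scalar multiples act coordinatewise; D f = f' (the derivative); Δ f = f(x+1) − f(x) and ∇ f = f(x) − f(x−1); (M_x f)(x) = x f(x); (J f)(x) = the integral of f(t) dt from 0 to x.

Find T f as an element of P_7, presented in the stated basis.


g(x) = 147x^6 - 378x^5 + 525x^4 - (1132/3)x^3 + 150x^2 - (80/3)x - 5/3

∇ f = 21x^6 - 63x^5 + 105x^4 - (283/3)x^3 + 50x^2 - (40/3)x - 5/3
M_x ∇ f = 21x^7 - 63x^6 + 105x^5 - (283/3)x^4 + 50x^3 - (40/3)x^2 - (5/3)x
J (M_x ∘ ∇) f = (21/8)x^8 - 9x^7 + (35/2)x^6 - (283/15)x^5 + (25/2)x^4 - (40/9)x^3 - (5/6)x^2
D J (M_x ∘ ∇) f = 21x^7 - 63x^6 + 105x^5 - (283/3)x^4 + 50x^3 - (40/3)x^2 - (5/3)x
D D J (M_x ∘ ∇) f = 147x^6 - 378x^5 + 525x^4 - (1132/3)x^3 + 150x^2 - (80/3)x - 5/3


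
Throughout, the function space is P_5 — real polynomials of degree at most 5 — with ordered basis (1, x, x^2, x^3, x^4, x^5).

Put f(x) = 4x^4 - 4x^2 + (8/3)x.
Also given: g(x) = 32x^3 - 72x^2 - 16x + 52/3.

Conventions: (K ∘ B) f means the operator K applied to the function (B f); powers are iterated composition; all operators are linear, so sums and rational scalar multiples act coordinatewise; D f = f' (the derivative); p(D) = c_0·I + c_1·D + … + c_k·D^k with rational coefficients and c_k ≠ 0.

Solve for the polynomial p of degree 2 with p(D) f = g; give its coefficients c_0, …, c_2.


p(D) = 2·D − (3/2)·D^2, i.e. c_0 = 0, c_1 = 2, c_2 = -3/2

D^0 f = 4x^4 - 4x^2 + (8/3)x
D^1 f = 16x^3 - 8x + 8/3
D^2 f = 48x^2 - 8
matching coefficients of g against c_0 f + c_1 Df + … from the top degree down determines the c_i
solution: c_0 = 0, c_1 = 2, c_2 = -3/2


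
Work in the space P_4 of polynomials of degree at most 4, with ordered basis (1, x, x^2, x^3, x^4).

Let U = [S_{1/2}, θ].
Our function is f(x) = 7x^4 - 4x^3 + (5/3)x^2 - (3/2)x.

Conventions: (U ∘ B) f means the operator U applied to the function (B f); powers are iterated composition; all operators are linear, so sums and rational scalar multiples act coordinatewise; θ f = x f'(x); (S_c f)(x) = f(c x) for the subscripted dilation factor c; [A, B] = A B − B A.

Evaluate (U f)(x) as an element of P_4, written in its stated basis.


θ f = 28x^4 - 12x^3 + (10/3)x^2 - (3/2)x
S_{1/2} θ f = (7/4)x^4 - (3/2)x^3 + (5/6)x^2 - (3/4)x
S_{1/2} f = (7/16)x^4 - (1/2)x^3 + (5/12)x^2 - (3/4)x
θ S_{1/2} f = (7/4)x^4 - (3/2)x^3 + (5/6)x^2 - (3/4)x
[S_{1/2}, θ] f = 0

g(x) = 0


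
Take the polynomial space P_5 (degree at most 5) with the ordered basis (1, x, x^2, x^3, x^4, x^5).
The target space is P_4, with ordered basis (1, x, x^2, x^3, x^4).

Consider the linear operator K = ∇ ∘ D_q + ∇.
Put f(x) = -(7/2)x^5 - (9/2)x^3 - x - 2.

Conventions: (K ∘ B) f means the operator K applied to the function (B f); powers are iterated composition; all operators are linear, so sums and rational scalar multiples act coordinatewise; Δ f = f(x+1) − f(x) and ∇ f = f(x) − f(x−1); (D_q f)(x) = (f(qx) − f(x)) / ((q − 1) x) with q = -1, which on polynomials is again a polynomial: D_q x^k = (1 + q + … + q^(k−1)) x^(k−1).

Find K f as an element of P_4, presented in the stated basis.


g(x) = -(35/2)x^4 + 21x^3 - (55/2)x^2 + 8x - 1

D_q f = -(7/2)x^4 - (9/2)x^2 - 1
∇ D_q f = -14x^3 + 21x^2 - 23x + 8
∇ f = -(35/2)x^4 + 35x^3 - (97/2)x^2 + 31x - 9
(∇ ∘ D_q + ∇) f = -(35/2)x^4 + 21x^3 - (55/2)x^2 + 8x - 1


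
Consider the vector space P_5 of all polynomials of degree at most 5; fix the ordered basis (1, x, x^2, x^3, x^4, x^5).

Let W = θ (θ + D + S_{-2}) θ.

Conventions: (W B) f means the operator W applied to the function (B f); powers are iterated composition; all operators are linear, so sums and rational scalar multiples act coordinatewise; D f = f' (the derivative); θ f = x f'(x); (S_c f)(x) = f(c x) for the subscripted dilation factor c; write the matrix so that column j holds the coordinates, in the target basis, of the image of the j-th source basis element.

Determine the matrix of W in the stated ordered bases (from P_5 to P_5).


image of 1: 0
image of x: -x
image of x^2: 24x^2 + 4x
image of x^3: -45x^3 + 18x^2
image of x^4: 320x^4 + 48x^3
image of x^5: -675x^5 + 100x^4
each image's coordinates form column j of the matrix

the matrix is [[0, 0, 0, 0, 0, 0]; [0, -1, 4, 0, 0, 0]; [0, 0, 24, 18, 0, 0]; [0, 0, 0, -45, 48, 0]; [0, 0, 0, 0, 320, 100]; [0, 0, 0, 0, 0, -675]] (rows listed top to bottom)


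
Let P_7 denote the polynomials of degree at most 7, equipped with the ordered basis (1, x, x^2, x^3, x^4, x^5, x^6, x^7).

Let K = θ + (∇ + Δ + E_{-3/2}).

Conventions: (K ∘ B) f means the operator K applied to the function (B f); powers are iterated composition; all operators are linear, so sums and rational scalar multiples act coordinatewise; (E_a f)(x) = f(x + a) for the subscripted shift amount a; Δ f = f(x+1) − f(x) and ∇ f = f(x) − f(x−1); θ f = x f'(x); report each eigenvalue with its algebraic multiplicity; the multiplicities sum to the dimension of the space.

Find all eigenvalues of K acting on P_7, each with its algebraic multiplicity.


image of 1: 1
image of x: 2x + 1/2
image of x^2: 3x^2 + x + 9/4
image of x^3: 4x^3 + (3/2)x^2 + (27/4)x - 11/8
image of x^4: 5x^4 + 2x^3 + (27/2)x^2 - (11/2)x + 81/16
image of x^5: 6x^5 + (5/2)x^4 + (45/2)x^3 - (55/4)x^2 + (405/16)x - 179/32
image of x^6: 7x^6 + 3x^5 + (135/4)x^4 - (55/2)x^3 + (1215/16)x^2 - (537/16)x + 729/64
image of x^7: 8x^7 + (7/2)x^6 + (189/4)x^5 - (385/8)x^4 + (2835/16)x^3 - (3759/32)x^2 + (5103/64)x - 1931/128
the matrix is upper triangular; its diagonal is (1, 2, 3, 4, 5, 6, 7, 8)
for a triangular matrix the eigenvalues are the diagonal entries, with algebraic multiplicity their repetition count

λ = 1 (multiplicity 1), λ = 2 (multiplicity 1), λ = 3 (multiplicity 1), λ = 4 (multiplicity 1), λ = 5 (multiplicity 1), λ = 6 (multiplicity 1), λ = 7 (multiplicity 1), λ = 8 (multiplicity 1)


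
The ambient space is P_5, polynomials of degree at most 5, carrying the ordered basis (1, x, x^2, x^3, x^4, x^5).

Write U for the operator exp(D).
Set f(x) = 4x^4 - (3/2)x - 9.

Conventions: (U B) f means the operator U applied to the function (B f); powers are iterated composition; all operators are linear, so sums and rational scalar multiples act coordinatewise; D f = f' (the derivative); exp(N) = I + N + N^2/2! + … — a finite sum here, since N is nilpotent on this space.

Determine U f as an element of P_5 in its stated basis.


order-1 term: 16x^3 - 3/2
order-2 term: 24x^2
order-3 term: 16x
order-4 term: 4
the series for exp(D) f terminates at order 4
exp(D) f = 4x^4 + 16x^3 + 24x^2 + (29/2)x - 13/2

the result is g(x) = 4x^4 + 16x^3 + 24x^2 + (29/2)x - 13/2


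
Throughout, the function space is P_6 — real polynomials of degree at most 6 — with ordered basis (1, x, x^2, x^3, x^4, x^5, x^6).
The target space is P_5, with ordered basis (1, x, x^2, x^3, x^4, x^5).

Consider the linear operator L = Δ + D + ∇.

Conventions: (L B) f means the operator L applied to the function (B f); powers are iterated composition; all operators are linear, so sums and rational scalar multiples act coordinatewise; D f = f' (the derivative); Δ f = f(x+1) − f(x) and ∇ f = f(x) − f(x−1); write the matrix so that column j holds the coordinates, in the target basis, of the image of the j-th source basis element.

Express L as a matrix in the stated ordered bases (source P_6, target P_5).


image of 1: 0
image of x: 3
image of x^2: 6x
image of x^3: 9x^2 + 2
image of x^4: 12x^3 + 8x
image of x^5: 15x^4 + 20x^2 + 2
image of x^6: 18x^5 + 40x^3 + 12x
each image's coordinates form column j of the matrix

the matrix is [[0, 3, 0, 2, 0, 2, 0]; [0, 0, 6, 0, 8, 0, 12]; [0, 0, 0, 9, 0, 20, 0]; [0, 0, 0, 0, 12, 0, 40]; [0, 0, 0, 0, 0, 15, 0]; [0, 0, 0, 0, 0, 0, 18]] (rows listed top to bottom)


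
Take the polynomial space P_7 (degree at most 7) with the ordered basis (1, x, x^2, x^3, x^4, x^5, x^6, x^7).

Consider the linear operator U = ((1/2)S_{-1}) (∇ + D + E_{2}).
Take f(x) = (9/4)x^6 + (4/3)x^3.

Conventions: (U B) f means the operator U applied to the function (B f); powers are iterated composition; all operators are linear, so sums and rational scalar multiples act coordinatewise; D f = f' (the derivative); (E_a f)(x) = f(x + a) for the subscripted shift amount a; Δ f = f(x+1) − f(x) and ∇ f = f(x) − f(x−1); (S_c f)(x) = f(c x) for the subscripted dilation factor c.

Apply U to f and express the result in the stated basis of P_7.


g(x) = (9/8)x^6 - 27x^5 + (405/8)x^4 - (1219/6)x^3 + (2089/8)x^2 - (915/4)x + 615/8

∇ f = (27/2)x^5 - (135/4)x^4 + 45x^3 - (119/4)x^2 + (19/2)x - 11/12
D f = (27/2)x^5 + 4x^2
E_{2} f = (9/4)x^6 + 27x^5 + 135x^4 + (1084/3)x^3 + 548x^2 + 448x + 464/3
(∇ + D + E_{2}) f = (9/4)x^6 + 54x^5 + (405/4)x^4 + (1219/3)x^3 + (2089/4)x^2 + (915/2)x + 615/4
S_{-1} (∇ + D + E_{2}) f = (9/4)x^6 - 54x^5 + (405/4)x^4 - (1219/3)x^3 + (2089/4)x^2 - (915/2)x + 615/4
((1/2)S_{-1}) (∇ + D + E_{2}) f = (9/8)x^6 - 27x^5 + (405/8)x^4 - (1219/6)x^3 + (2089/8)x^2 - (915/4)x + 615/8


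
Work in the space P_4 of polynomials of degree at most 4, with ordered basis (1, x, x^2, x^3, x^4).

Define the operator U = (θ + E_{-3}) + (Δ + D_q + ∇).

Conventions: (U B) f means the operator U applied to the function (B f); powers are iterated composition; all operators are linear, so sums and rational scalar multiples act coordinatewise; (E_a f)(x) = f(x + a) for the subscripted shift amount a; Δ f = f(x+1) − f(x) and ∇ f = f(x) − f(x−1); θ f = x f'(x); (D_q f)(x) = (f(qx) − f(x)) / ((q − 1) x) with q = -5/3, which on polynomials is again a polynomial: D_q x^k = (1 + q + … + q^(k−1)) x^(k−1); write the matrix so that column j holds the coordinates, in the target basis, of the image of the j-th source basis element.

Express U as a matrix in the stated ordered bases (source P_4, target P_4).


image of 1: 1
image of x: 2x
image of x^2: 3x^2 - (8/3)x + 9
image of x^3: 4x^3 - (8/9)x^2 + 27x - 25
image of x^4: 5x^4 - (176/27)x^3 + 54x^2 - 100x + 81
each image's coordinates form column j of the matrix

the matrix is [[1, 0, 9, -25, 81]; [0, 2, -8/3, 27, -100]; [0, 0, 3, -8/9, 54]; [0, 0, 0, 4, -176/27]; [0, 0, 0, 0, 5]] (rows listed top to bottom)


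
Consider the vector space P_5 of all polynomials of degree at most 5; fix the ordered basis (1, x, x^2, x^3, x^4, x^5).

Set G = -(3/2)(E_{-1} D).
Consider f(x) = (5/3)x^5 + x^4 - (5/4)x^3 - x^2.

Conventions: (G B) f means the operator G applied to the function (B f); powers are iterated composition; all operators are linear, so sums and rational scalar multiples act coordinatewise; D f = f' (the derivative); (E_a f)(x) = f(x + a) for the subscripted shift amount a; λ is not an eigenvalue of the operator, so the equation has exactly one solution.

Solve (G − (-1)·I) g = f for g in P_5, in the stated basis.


g(x) = (5/3)x^5 + (27/2)x^4 + (119/4)x^3 - (281/8)x^2 - (1441/8)x - 1591/16

write g with unknown coordinates in the stated basis and equate coefficients in (G − (-1)·I) g = f
solving from the highest basis element down gives g = (5/3)x^5 + (27/2)x^4 + (119/4)x^3 - (281/8)x^2 - (1441/8)x - 1591/16
check: G g = -(25/2)x^4 - 31x^3 + (273/8)x^2 + (1441/8)x + 1591/16
so G g − (-1)·g = (5/3)x^5 + x^4 - (5/4)x^3 - x^2 = f ✓


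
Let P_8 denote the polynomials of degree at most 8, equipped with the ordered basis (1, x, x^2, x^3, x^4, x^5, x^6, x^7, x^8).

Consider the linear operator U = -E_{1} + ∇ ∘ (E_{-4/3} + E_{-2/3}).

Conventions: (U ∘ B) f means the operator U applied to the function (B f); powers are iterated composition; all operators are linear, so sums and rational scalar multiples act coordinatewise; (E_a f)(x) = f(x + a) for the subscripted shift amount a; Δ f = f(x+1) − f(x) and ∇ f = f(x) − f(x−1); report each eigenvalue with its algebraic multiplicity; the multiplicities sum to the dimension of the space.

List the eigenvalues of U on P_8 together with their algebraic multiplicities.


λ = -1 (multiplicity 9)

image of 1: -1
image of x: -x + 1
image of x^2: -x^2 + 2x - 7
image of x^3: -x^3 + 3x^2 - 21x + 41/3
image of x^4: -x^4 + 4x^3 - 42x^2 + (164/3)x - 35
image of x^5: -x^5 + 5x^4 - 70x^3 + (410/3)x^2 - 175x + 6211/81
image of x^6: -x^6 + 6x^5 - 105x^4 + (820/3)x^3 - 525x^2 + (12422/27)x - 1603/9
image of x^7: -x^7 + 7x^6 - 147x^5 + (1435/3)x^4 - 1225x^3 + (43477/27)x^2 - (11221/9)x + 294323/729
image of x^8: -x^8 + 8x^7 - 196x^6 + (2296/3)x^5 - 2450x^4 + (347816/81)x^3 - (44884/9)x^2 + (2354584/729)x - 225785/243
the matrix is upper triangular; its diagonal is (-1, -1, -1, -1, -1, -1, -1, -1, -1)
for a triangular matrix the eigenvalues are the diagonal entries, with algebraic multiplicity their repetition count


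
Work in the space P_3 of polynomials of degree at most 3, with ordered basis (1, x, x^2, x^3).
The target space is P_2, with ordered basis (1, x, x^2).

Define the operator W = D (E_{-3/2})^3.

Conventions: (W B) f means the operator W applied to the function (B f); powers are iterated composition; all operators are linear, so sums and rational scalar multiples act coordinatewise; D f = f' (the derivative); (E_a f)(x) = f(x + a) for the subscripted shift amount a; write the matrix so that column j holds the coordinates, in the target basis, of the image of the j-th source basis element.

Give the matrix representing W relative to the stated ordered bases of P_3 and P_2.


image of 1: 0
image of x: 1
image of x^2: 2x - 9
image of x^3: 3x^2 - 27x + 243/4
each image's coordinates form column j of the matrix

the matrix is [[0, 1, -9, 243/4]; [0, 0, 2, -27]; [0, 0, 0, 3]] (rows listed top to bottom)


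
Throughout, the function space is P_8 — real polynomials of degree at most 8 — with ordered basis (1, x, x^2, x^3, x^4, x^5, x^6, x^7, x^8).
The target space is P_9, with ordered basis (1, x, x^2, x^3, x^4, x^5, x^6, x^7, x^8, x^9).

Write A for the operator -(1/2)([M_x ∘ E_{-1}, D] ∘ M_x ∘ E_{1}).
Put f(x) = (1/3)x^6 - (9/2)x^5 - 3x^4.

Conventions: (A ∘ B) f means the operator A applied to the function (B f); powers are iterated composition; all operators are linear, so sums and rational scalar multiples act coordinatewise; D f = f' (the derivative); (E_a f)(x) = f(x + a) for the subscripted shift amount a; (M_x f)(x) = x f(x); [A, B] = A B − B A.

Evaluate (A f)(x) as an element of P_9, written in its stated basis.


g(x) = (1/6)x^7 - (29/12)x^6 + (3/4)x^5 + (3/2)x^4

E_{1} f = (1/3)x^6 - (5/2)x^5 - (41/2)x^4 - (151/3)x^3 - 58x^2 - (65/2)x - 43/6
M_x E_{1} f = (1/3)x^7 - (5/2)x^6 - (41/2)x^5 - (151/3)x^4 - 58x^3 - (65/2)x^2 - (43/6)x
D M_x E_{1} f = (7/3)x^6 - 15x^5 - (205/2)x^4 - (604/3)x^3 - 174x^2 - 65x - 43/6
E_{-1} D M_x E_{1} f = (7/3)x^6 - 29x^5 + (15/2)x^4 + 12x^3
M_x E_{-1} D M_x E_{1} f = (7/3)x^7 - 29x^6 + (15/2)x^5 + 12x^4
E_{-1} M_x E_{1} f = (1/3)x^7 - (29/6)x^6 + (3/2)x^5 + 3x^4
M_x E_{-1} M_x E_{1} f = (1/3)x^8 - (29/6)x^7 + (3/2)x^6 + 3x^5
D (M_x ∘ E_{-1}) M_x E_{1} f = (8/3)x^7 - (203/6)x^6 + 9x^5 + 15x^4
[M_x ∘ E_{-1}, D] M_x E_{1} f = -(1/3)x^7 + (29/6)x^6 - (3/2)x^5 - 3x^4
(-(1/2)([M_x ∘ E_{-1}, D] ∘ M_x ∘ E_{1})) f = (1/6)x^7 - (29/12)x^6 + (3/4)x^5 + (3/2)x^4


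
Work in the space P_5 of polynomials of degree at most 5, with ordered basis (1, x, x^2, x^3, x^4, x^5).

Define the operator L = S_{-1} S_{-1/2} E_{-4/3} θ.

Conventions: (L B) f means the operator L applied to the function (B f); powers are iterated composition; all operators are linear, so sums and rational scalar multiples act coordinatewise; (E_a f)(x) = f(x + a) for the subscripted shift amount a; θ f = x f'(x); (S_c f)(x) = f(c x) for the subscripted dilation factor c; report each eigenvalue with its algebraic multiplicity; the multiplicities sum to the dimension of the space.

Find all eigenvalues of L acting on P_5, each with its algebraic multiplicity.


image of 1: 0
image of x: (1/2)x - 4/3
image of x^2: (1/2)x^2 - (8/3)x + 32/9
image of x^3: (3/8)x^3 - 3x^2 + 8x - 64/9
image of x^4: (1/4)x^4 - (8/3)x^3 + (32/3)x^2 - (512/27)x + 1024/81
image of x^5: (5/32)x^5 - (25/12)x^4 + (100/9)x^3 - (800/27)x^2 + (3200/81)x - 5120/243
the matrix is upper triangular; its diagonal is (0, 1/2, 1/2, 3/8, 1/4, 5/32)
for a triangular matrix the eigenvalues are the diagonal entries, with algebraic multiplicity their repetition count

λ = 0 (multiplicity 1), λ = 5/32 (multiplicity 1), λ = 1/4 (multiplicity 1), λ = 3/8 (multiplicity 1), λ = 1/2 (multiplicity 2)


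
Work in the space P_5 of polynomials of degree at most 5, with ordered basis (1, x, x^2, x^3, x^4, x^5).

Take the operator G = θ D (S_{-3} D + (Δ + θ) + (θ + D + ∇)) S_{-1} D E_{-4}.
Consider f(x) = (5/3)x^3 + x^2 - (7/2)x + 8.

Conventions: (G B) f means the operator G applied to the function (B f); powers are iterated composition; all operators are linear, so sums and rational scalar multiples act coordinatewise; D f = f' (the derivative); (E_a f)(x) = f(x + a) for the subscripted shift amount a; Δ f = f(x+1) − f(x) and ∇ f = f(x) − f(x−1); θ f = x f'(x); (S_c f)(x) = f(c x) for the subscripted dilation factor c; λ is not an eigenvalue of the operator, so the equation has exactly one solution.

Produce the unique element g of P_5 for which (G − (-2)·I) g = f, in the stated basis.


write g with unknown coordinates in the stated basis and equate coefficients in (G − (-2)·I) g = f
solving from the highest basis element down gives g = (5/6)x^3 + (1/2)x^2 - (47/4)x + 4
check: G g = 20x
so G g − (-2)·g = (5/3)x^3 + x^2 - (7/2)x + 8 = f ✓

the result is g(x) = (5/6)x^3 + (1/2)x^2 - (47/4)x + 4


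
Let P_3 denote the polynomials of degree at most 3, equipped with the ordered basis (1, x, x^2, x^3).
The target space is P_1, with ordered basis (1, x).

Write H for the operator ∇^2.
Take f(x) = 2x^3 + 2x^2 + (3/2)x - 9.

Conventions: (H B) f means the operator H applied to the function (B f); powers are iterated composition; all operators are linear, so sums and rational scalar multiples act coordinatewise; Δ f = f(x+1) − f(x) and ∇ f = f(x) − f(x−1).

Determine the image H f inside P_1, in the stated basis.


∇ f = 6x^2 - 2x + 3/2
∇ ∇ f = 12x - 8

the result is g(x) = 12x - 8


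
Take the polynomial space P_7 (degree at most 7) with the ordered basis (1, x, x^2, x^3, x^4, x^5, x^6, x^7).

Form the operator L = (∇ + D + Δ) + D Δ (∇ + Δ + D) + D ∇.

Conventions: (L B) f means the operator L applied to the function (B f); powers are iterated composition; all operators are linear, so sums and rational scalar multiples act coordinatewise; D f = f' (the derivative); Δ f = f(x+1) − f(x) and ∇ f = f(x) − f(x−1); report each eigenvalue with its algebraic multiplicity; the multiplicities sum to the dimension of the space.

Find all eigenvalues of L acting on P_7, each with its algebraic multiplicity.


λ = 0 (multiplicity 8)

image of 1: 0
image of x: 3
image of x^2: 6x + 2
image of x^3: 9x^2 + 6x + 17
image of x^4: 12x^3 + 12x^2 + 68x + 40
image of x^5: 15x^4 + 20x^3 + 170x^2 + 200x + 97
image of x^6: 18x^5 + 30x^4 + 340x^3 + 600x^2 + 582x + 216
image of x^7: 21x^6 + 42x^5 + 595x^4 + 1400x^3 + 2037x^2 + 1512x + 485
the matrix is upper triangular; its diagonal is (0, 0, 0, 0, 0, 0, 0, 0)
for a triangular matrix the eigenvalues are the diagonal entries, with algebraic multiplicity their repetition count


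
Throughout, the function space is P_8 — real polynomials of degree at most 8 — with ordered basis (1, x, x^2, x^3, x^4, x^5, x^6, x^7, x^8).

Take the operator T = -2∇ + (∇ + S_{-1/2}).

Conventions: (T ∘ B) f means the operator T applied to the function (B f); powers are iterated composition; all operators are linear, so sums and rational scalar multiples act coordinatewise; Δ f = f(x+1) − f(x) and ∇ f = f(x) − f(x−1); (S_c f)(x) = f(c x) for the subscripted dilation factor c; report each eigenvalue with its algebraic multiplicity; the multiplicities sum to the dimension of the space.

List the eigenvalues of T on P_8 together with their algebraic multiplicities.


λ = -1/2 (multiplicity 1), λ = -1/8 (multiplicity 1), λ = -1/32 (multiplicity 1), λ = -1/128 (multiplicity 1), λ = 1/256 (multiplicity 1), λ = 1/64 (multiplicity 1), λ = 1/16 (multiplicity 1), λ = 1/4 (multiplicity 1), λ = 1 (multiplicity 1)

image of 1: 1
image of x: -(1/2)x - 1
image of x^2: (1/4)x^2 - 2x + 1
image of x^3: -(1/8)x^3 - 3x^2 + 3x - 1
image of x^4: (1/16)x^4 - 4x^3 + 6x^2 - 4x + 1
image of x^5: -(1/32)x^5 - 5x^4 + 10x^3 - 10x^2 + 5x - 1
image of x^6: (1/64)x^6 - 6x^5 + 15x^4 - 20x^3 + 15x^2 - 6x + 1
image of x^7: -(1/128)x^7 - 7x^6 + 21x^5 - 35x^4 + 35x^3 - 21x^2 + 7x - 1
image of x^8: (1/256)x^8 - 8x^7 + 28x^6 - 56x^5 + 70x^4 - 56x^3 + 28x^2 - 8x + 1
the matrix is upper triangular; its diagonal is (1, -1/2, 1/4, -1/8, 1/16, -1/32, 1/64, -1/128, 1/256)
for a triangular matrix the eigenvalues are the diagonal entries, with algebraic multiplicity their repetition count


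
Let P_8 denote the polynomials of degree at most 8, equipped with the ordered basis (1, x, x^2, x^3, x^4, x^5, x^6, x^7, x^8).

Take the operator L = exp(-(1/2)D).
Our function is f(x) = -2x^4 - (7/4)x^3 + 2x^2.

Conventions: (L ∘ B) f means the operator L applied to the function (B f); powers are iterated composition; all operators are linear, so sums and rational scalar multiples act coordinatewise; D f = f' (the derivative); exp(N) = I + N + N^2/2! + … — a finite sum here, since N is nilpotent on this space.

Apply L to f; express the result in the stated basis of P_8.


order-1 term: 4x^3 + (21/8)x^2 - 2x
order-2 term: -3x^2 - (21/16)x + 1/2
order-3 term: x + 7/32
order-4 term: -1/8
the series for exp(-(1/2)D) f terminates at order 4
exp(-(1/2)D) f = -2x^4 + (9/4)x^3 + (13/8)x^2 - (37/16)x + 19/32

the result is g(x) = -2x^4 + (9/4)x^3 + (13/8)x^2 - (37/16)x + 19/32


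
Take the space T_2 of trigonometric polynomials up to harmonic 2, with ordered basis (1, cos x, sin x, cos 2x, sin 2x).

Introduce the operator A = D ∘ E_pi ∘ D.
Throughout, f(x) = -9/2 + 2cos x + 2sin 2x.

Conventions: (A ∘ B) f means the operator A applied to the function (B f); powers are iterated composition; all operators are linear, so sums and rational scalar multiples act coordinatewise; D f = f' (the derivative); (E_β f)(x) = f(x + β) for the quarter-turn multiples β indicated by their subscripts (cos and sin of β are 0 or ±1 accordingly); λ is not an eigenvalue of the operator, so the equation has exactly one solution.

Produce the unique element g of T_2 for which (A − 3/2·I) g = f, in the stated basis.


g(x) = 3 - 4cos x - (4/11)sin 2x

write g with unknown coordinates in the stated basis and equate coefficients in (A − 3/2·I) g = f
solving from the highest basis element down gives g = 3 - 4cos x - (4/11)sin 2x
check: A g = -4cos x + (16/11)sin 2x
so A g − 3/2·g = -9/2 + 2cos x + 2sin 2x = f ✓


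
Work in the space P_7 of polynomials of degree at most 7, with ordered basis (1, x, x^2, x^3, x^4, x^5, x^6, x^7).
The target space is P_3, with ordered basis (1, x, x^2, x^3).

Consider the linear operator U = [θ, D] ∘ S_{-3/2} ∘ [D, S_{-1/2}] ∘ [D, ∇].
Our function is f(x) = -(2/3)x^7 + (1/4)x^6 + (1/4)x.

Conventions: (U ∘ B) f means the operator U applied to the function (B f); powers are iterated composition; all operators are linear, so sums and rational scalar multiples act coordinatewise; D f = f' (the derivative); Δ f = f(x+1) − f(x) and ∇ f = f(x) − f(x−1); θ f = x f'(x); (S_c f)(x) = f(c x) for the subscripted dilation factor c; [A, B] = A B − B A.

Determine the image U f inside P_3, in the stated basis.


∇ f = -(14/3)x^6 + (31/2)x^5 - (325/12)x^4 + (85/3)x^3 - (71/4)x^2 + (37/6)x - 2/3
D ∇ f = -28x^5 + (155/2)x^4 - (325/3)x^3 + 85x^2 - (71/2)x + 37/6
D f = -(14/3)x^6 + (3/2)x^5 + 1/4
∇ D f = -28x^5 + (155/2)x^4 - (325/3)x^3 + 85x^2 - (71/2)x + 37/6
[D, ∇] f = 0
S_{-1/2} [D, ∇] f = 0
D S_{-1/2} [D, ∇] f = 0
D [D, ∇] f = 0
S_{-1/2} D [D, ∇] f = 0
[D, S_{-1/2}] [D, ∇] f = 0
S_{-3/2} [D, S_{-1/2}] [D, ∇] f = 0
D S_{-3/2} [D, S_{-1/2}] [D, ∇] f = 0
θ D S_{-3/2} [D, S_{-1/2}] [D, ∇] f = 0
θ S_{-3/2} [D, S_{-1/2}] [D, ∇] f = 0
D θ S_{-3/2} [D, S_{-1/2}] [D, ∇] f = 0
[θ, D] S_{-3/2} [D, S_{-1/2}] [D, ∇] f = 0

the result is g(x) = 0


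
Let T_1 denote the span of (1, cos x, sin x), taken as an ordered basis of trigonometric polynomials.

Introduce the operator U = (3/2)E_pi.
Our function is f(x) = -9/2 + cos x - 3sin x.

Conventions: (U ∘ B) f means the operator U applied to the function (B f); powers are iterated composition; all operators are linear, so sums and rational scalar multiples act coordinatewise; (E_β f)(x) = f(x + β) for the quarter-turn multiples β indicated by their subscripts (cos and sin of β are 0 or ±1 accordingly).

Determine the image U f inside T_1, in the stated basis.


g(x) = -27/4 - (3/2)cos x + (9/2)sin x

E_pi f = -9/2 - cos x + 3sin x
((3/2)E_pi) f = -27/4 - (3/2)cos x + (9/2)sin x


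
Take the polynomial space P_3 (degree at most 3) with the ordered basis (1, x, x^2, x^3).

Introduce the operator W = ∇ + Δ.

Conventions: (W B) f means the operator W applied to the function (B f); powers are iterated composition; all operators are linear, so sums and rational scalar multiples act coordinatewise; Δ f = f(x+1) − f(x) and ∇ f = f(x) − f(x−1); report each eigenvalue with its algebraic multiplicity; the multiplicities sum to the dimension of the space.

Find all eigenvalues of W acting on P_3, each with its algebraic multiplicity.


λ = 0 (multiplicity 4)

image of 1: 0
image of x: 2
image of x^2: 4x
image of x^3: 6x^2 + 2
the matrix is upper triangular; its diagonal is (0, 0, 0, 0)
for a triangular matrix the eigenvalues are the diagonal entries, with algebraic multiplicity their repetition count


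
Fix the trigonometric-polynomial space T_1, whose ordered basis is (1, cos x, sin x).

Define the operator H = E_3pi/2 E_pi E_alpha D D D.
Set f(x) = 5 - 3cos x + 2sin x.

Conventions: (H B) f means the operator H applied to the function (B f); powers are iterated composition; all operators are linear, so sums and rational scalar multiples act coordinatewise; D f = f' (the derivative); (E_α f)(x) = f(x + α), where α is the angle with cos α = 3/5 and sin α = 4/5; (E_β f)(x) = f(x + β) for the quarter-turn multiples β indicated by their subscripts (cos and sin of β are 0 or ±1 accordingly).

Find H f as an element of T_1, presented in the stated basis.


g(x) = -(1/5)cos x + (18/5)sin x

D f = 2cos x + 3sin x
D D f = 3cos x - 2sin x
D D D f = -2cos x - 3sin x
E_alpha (D D) D f = -(18/5)cos x - (1/5)sin x
E_pi E_alpha (D D) D f = (18/5)cos x + (1/5)sin x
E_3pi/2 E_pi E_alpha (D D) D f = -(1/5)cos x + (18/5)sin x


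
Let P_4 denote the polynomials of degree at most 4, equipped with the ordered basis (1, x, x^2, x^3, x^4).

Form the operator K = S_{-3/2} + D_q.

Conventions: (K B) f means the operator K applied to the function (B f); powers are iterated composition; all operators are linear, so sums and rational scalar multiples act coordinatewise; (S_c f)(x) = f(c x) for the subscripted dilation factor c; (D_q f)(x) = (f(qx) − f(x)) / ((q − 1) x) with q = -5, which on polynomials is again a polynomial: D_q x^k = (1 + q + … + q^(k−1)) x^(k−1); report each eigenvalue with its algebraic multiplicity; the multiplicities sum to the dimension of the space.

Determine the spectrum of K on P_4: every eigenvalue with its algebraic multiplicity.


image of 1: 1
image of x: -(3/2)x + 1
image of x^2: (9/4)x^2 - 4x
image of x^3: -(27/8)x^3 + 21x^2
image of x^4: (81/16)x^4 - 104x^3
the matrix is upper triangular; its diagonal is (1, -3/2, 9/4, -27/8, 81/16)
for a triangular matrix the eigenvalues are the diagonal entries, with algebraic multiplicity their repetition count

λ = -27/8 (multiplicity 1), λ = -3/2 (multiplicity 1), λ = 1 (multiplicity 1), λ = 9/4 (multiplicity 1), λ = 81/16 (multiplicity 1)
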